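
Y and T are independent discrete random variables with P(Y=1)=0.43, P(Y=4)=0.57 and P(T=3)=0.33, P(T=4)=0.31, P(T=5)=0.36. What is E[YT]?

E[YT] = Σ_y Σ_t yt · P(Y=y)P(T=t)
 = 3·0.1419 + 4·0.1333 + 5·0.1548 + 12·0.1881 + 16·0.1767 + 20·0.2052
 = 0.4257 + 0.5332 + 0.774 + 2.2572 + 2.8272 + 4.104
 = 10.9213

10.9213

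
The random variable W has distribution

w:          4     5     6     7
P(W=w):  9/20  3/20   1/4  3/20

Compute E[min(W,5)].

E[min(W,5)] = Σ min(w,5)·P(W=w)
 = 4·9/20 + 5·3/20 + 5·1/4 + 5·3/20
 = 9/5 + 3/4 + 5/4 + 3/4
 = 91/20

4.55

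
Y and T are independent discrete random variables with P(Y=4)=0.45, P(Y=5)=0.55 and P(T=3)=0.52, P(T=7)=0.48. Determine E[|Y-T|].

E[|Y-T|] = Σ_y Σ_t |y-t| · P(Y=y)P(T=t)
 = 1·0.234 + 3·0.216 + 2·0.286 + 2·0.264
 = 0.234 + 0.648 + 0.572 + 0.528
 = 1.982

1.982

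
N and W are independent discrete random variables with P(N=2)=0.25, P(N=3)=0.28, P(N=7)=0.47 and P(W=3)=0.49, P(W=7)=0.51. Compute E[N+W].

9.67

E[N+W] = Σ_n Σ_w (n+w) · P(N=n)P(W=w)
 = 5·0.1225 + 9·0.1275 + 6·0.1372 + 10·0.1428 + 10·0.2303 + 14·0.2397
 = 0.6125 + 1.1475 + 0.8232 + 1.428 + 2.303 + 3.3558
 = 9.67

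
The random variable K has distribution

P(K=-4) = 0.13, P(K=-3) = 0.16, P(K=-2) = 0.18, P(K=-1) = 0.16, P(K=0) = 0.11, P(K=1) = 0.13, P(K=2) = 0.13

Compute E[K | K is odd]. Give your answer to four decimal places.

P(K is odd) = 0.16 + 0.16 + 0.13 = 0.45.
E[K | K is odd] = [(-3)·0.16 + (-1)·0.16 + 1·0.13] / 0.45
 = -0.51 / 0.45
 = -17/15

-1.1333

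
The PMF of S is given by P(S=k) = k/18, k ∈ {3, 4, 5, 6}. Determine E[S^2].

E[S^2] = Σ s^2·P(S=s)
 = 9·1/6 + 16·2/9 + 25·5/18 + 36·1/3
 = 3/2 + 32/9 + 125/18 + 12
 = 24

24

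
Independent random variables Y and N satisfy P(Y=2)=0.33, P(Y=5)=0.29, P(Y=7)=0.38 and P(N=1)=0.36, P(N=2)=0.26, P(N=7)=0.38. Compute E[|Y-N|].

2.9248

E[|Y-N|] = Σ_y Σ_n |y-n| · P(Y=y)P(N=n)
 = 1·0.1188 + 0·0.0858 + 5·0.1254 + 4·0.1044 + 3·0.0754 + 2·0.1102 + 6·0.1368 + 5·0.0988 + 0·0.1444
 = 0.1188 + 0 + 0.627 + 0.4176 + 0.2262 + 0.2204 + 0.8208 + 0.494 + 0
 = 2.9248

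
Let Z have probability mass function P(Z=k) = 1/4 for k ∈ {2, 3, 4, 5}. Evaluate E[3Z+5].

15.5

E[3Z+5] = Σ (3z+5)·P(Z=z)
 = 11·1/4 + 14·1/4 + 17·1/4 + 20·1/4
 = 11/4 + 7/2 + 17/4 + 5
 = 31/2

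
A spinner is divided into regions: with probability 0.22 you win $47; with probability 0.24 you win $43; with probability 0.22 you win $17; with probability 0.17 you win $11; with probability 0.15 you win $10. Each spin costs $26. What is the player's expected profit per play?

1.77

E[payout] = 47·0.22 + 43·0.24 + 17·0.22 + 11·0.17 + 10·0.15
 = 10.34 + 10.32 + 3.74 + 1.87 + 1.5
 = 27.77
Net = 27.77 - 26 = 1.77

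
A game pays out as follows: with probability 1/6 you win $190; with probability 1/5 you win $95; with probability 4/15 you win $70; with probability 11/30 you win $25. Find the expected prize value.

E[payout] = 190·1/6 + 95·1/5 + 70·4/15 + 25·11/30
 = 95/3 + 19 + 56/3 + 55/6
 = 157/2

78.5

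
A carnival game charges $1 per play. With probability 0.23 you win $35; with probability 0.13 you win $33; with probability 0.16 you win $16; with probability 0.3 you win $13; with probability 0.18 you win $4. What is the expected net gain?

E[payout] = 35·0.23 + 33·0.13 + 16·0.16 + 13·0.3 + 4·0.18
 = 8.05 + 4.29 + 2.56 + 3.9 + 0.72
 = 19.52
Net = 19.52 - 1 = 18.52

18.52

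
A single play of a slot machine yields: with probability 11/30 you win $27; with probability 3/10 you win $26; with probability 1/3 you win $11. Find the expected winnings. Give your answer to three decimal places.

21.367

E[payout] = 27·11/30 + 26·3/10 + 11·1/3
 = 99/10 + 39/5 + 11/3
 = 641/30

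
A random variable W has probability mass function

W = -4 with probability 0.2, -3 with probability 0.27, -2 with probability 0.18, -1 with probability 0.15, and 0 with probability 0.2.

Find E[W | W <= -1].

P(W <= -1) = 0.2 + 0.27 + 0.18 + 0.15 = 0.8.
E[W | W <= -1] = [(-4)·0.2 + (-3)·0.27 + (-2)·0.18 + (-1)·0.15] / 0.8
 = -2.12 / 0.8
 = -53/20

-2.65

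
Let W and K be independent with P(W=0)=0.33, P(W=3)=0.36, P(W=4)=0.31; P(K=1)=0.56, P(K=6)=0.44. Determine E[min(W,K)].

E[min(W,K)] = Σ_w Σ_k min(w,k) · P(W=w)P(K=k)
 = 0·0.1848 + 0·0.1452 + 1·0.2016 + 3·0.1584 + 1·0.1736 + 4·0.1364
 = 0 + 0 + 0.2016 + 0.4752 + 0.1736 + 0.5456
 = 1.396

1.396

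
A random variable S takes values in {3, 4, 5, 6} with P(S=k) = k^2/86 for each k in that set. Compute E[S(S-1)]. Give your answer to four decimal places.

21.2326

E[S(S-1)] = Σ s(s-1)·P(S=s)
 = 6·9/86 + 12·8/43 + 20·25/86 + 30·18/43
 = 27/43 + 96/43 + 250/43 + 540/43
 = 913/43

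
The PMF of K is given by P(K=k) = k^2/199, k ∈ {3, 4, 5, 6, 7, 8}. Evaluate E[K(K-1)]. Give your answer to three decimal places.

E[K(K-1)] = Σ k(k-1)·P(K=k)
 = 6·9/199 + 12·16/199 + 20·25/199 + 30·36/199 + 42·49/199 + 56·64/199
 = 54/199 + 192/199 + 500/199 + 1080/199 + 2058/199 + 3584/199
 = 7468/199

37.528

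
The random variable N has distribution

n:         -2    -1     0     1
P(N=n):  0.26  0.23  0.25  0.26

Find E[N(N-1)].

E[N(N-1)] = Σ n(n-1)·P(N=n)
 = 6·0.26 + 2·0.23 + 0·0.25 + 0·0.26
 = 1.56 + 0.46 + 0 + 0
 = 2.02

2.02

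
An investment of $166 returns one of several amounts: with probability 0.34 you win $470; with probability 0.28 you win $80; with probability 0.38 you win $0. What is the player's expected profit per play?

16.2

E[payout] = 470·0.34 + 80·0.28 + 0·0.38
 = 159.8 + 22.4 + 0
 = 182.2
Net = 182.2 - 166 = 16.2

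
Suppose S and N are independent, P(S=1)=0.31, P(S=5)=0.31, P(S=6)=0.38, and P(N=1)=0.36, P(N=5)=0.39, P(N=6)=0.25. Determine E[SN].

E[SN] = Σ_s Σ_n sn · P(S=s)P(N=n)
 = 1·0.1116 + 5·0.1209 + 6·0.0775 + 5·0.1116 + 25·0.1209 + 30·0.0775 + 6·0.1368 + 30·0.1482 + 36·0.095
 = 0.1116 + 0.6045 + 0.465 + 0.558 + 3.0225 + 2.325 + 0.8208 + 4.446 + 3.42
 = 15.7734

15.7734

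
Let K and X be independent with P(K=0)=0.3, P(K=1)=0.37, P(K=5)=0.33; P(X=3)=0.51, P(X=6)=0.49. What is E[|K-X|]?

3.1232

E[|K-X|] = Σ_k Σ_x |k-x| · P(K=k)P(X=x)
 = 3·0.153 + 6·0.147 + 2·0.1887 + 5·0.1813 + 2·0.1683 + 1·0.1617
 = 0.459 + 0.882 + 0.3774 + 0.9065 + 0.3366 + 0.1617
 = 3.1232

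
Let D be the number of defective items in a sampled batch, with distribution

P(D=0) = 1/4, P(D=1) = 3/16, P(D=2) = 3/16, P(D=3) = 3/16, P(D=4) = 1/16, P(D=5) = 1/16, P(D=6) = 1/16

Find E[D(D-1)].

5.375

E[D(D-1)] = Σ d(d-1)·P(D=d)
 = 0·1/4 + 0·3/16 + 2·3/16 + 6·3/16 + 12·1/16 + 20·1/16 + 30·1/16
 = 0 + 0 + 3/8 + 9/8 + 3/4 + 5/4 + 15/8
 = 43/8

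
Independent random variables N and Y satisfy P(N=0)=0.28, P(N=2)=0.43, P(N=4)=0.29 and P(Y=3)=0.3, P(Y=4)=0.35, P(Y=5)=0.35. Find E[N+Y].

E[N+Y] = Σ_n Σ_y (n+y) · P(N=n)P(Y=y)
 = 3·0.084 + 4·0.098 + 5·0.098 + 5·0.129 + 6·0.1505 + 7·0.1505 + 7·0.087 + 8·0.1015 + 9·0.1015
 = 0.252 + 0.392 + 0.49 + 0.645 + 0.903 + 1.0535 + 0.609 + 0.812 + 0.9135
 = 6.07

6.07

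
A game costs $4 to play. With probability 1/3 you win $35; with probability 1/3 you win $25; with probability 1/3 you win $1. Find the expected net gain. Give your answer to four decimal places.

16.3333

E[payout] = 35·1/3 + 25·1/3 + 1·1/3
 = 35/3 + 25/3 + 1/3
 = 61/3
Net = 61/3 - 4 = 49/3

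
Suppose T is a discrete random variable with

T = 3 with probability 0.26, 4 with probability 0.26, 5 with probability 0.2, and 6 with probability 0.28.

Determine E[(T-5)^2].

1.58

E[(T-5)^2] = Σ (t-5)^2·P(T=t)
 = 4·0.26 + 1·0.26 + 0·0.2 + 1·0.28
 = 1.04 + 0.26 + 0 + 0.28
 = 1.58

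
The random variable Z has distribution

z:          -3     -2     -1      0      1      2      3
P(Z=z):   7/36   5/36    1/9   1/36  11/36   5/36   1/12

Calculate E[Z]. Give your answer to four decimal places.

E[Z] = Σ z·P(Z=z)
 = (-3)·7/36 + (-2)·5/36 + (-1)·1/9 + 0·1/36 + 1·11/36 + 2·5/36 + 3·1/12
 = (-7/12) + (-5/18) + (-1/9) + 0 + 11/36 + 5/18 + 1/4
 = -5/36

-0.1389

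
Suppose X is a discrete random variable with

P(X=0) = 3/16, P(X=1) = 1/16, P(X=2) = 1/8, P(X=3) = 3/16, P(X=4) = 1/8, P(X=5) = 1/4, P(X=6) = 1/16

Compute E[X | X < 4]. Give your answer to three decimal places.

P(X < 4) = 3/16 + 1/16 + 1/8 + 3/16 = 9/16.
E[X | X < 4] = [0·3/16 + 1·1/16 + 2·1/8 + 3·3/16] / (9/16)
 = 7/8 / (9/16)
 = 14/9

1.556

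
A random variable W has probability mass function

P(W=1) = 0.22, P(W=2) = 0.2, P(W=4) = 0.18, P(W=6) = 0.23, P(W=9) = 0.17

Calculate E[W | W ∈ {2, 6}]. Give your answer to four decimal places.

4.1395

P(W ∈ {2, 6}) = 0.2 + 0.23 = 0.43.
E[W | W ∈ {2, 6}] = [2·0.2 + 6·0.23] / 0.43
 = 1.78 / 0.43
 = 178/43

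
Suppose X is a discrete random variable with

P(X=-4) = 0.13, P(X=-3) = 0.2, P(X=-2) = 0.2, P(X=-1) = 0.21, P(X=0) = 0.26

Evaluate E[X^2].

4.89

E[X^2] = Σ x^2·P(X=x)
 = 16·0.13 + 9·0.2 + 4·0.2 + 1·0.21 + 0·0.26
 = 2.08 + 1.8 + 0.8 + 0.21 + 0
 = 4.89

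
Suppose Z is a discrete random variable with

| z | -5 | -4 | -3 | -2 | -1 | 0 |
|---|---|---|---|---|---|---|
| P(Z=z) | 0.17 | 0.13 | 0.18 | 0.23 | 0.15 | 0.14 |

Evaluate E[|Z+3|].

1.42

E[|Z+3|] = Σ |z+3|·P(Z=z)
 = 2·0.17 + 1·0.13 + 0·0.18 + 1·0.23 + 2·0.15 + 3·0.14
 = 0.34 + 0.13 + 0 + 0.23 + 0.3 + 0.42
 = 1.42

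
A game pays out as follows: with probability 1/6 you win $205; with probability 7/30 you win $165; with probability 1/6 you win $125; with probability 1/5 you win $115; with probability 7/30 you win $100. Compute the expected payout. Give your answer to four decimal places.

139.8333

E[payout] = 205·1/6 + 165·7/30 + 125·1/6 + 115·1/5 + 100·7/30
 = 205/6 + 77/2 + 125/6 + 23 + 70/3
 = 839/6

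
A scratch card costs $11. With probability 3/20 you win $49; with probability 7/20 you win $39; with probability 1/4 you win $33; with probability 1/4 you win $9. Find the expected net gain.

E[payout] = 49·3/20 + 39·7/20 + 33·1/4 + 9·1/4
 = 147/20 + 273/20 + 33/4 + 9/4
 = 63/2
Net = 63/2 - 11 = 41/2

20.5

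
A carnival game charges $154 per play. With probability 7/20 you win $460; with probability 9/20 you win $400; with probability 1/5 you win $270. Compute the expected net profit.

E[payout] = 460·7/20 + 400·9/20 + 270·1/5
 = 161 + 180 + 54
 = 395
Net = 395 - 154 = 241

241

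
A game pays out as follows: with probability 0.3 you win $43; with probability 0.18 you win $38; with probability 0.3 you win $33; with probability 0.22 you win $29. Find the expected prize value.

E[payout] = 43·0.3 + 38·0.18 + 33·0.3 + 29·0.22
 = 12.9 + 6.84 + 9.9 + 6.38
 = 36.02

36.02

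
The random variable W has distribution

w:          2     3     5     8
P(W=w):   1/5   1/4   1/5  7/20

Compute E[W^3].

212.55

E[W^3] = Σ w^3·P(W=w)
 = 8·1/5 + 27·1/4 + 125·1/5 + 512·7/20
 = 8/5 + 27/4 + 25 + 896/5
 = 4251/20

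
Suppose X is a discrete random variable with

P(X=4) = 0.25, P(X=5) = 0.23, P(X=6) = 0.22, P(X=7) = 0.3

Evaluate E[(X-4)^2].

3.81

E[(X-4)^2] = Σ (x-4)^2·P(X=x)
 = 0·0.25 + 1·0.23 + 4·0.22 + 9·0.3
 = 0 + 0.23 + 0.88 + 2.7
 = 3.81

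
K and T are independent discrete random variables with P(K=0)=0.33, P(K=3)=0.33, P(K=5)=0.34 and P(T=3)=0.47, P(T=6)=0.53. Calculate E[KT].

12.3471

E[KT] = Σ_k Σ_t kt · P(K=k)P(T=t)
 = 0·0.1551 + 0·0.1749 + 9·0.1551 + 18·0.1749 + 15·0.1598 + 30·0.1802
 = 0 + 0 + 1.3959 + 3.1482 + 2.397 + 5.406
 = 12.3471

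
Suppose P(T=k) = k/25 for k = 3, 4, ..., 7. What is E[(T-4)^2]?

E[(T-4)^2] = Σ (t-4)^2·P(T=t)
 = 1·3/25 + 0·4/25 + 1·1/5 + 4·6/25 + 9·7/25
 = 3/25 + 0 + 1/5 + 24/25 + 63/25
 = 19/5

3.8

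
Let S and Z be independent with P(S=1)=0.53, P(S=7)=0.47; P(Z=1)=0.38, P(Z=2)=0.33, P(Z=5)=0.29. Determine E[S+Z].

6.31

E[S+Z] = Σ_s Σ_z (s+z) · P(S=s)P(Z=z)
 = 2·0.2014 + 3·0.1749 + 6·0.1537 + 8·0.1786 + 9·0.1551 + 12·0.1363
 = 0.4028 + 0.5247 + 0.9222 + 1.4288 + 1.3959 + 1.6356
 = 6.31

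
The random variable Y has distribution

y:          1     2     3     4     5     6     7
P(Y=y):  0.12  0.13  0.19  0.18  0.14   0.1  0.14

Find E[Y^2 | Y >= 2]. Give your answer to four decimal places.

P(Y >= 2) = 0.13 + 0.19 + 0.18 + 0.14 + 0.1 + 0.14 = 0.88.
E[Y^2 | Y >= 2] = [4·0.13 + 9·0.19 + 16·0.18 + 25·0.14 + 36·0.1 + 49·0.14] / 0.88
 = 19.07 / 0.88
 = 1907/88

21.6705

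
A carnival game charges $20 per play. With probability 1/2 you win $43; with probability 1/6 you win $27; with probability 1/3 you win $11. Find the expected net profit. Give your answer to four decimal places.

9.6667

E[payout] = 43·1/2 + 27·1/6 + 11·1/3
 = 43/2 + 9/2 + 11/3
 = 89/3
Net = 89/3 - 20 = 29/3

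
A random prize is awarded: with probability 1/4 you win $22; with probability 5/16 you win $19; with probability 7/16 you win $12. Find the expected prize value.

16.6875

E[payout] = 22·1/4 + 19·5/16 + 12·7/16
 = 11/2 + 95/16 + 21/4
 = 267/16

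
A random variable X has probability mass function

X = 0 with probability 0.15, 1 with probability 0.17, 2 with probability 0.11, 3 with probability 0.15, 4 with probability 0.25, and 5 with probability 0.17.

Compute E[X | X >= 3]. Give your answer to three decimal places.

4.035

P(X >= 3) = 0.15 + 0.25 + 0.17 = 0.57.
E[X | X >= 3] = [3·0.15 + 4·0.25 + 5·0.17] / 0.57
 = 2.3 / 0.57
 = 230/57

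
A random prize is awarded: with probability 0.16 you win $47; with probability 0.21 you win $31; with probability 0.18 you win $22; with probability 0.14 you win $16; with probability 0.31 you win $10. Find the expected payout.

E[payout] = 47·0.16 + 31·0.21 + 22·0.18 + 16·0.14 + 10·0.31
 = 7.52 + 6.51 + 3.96 + 2.24 + 3.1
 = 23.33

23.33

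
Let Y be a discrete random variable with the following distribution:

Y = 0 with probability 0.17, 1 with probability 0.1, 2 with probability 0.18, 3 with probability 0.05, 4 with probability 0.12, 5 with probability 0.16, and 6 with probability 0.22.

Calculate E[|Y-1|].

2.55

E[|Y-1|] = Σ |y-1|·P(Y=y)
 = 1·0.17 + 0·0.1 + 1·0.18 + 2·0.05 + 3·0.12 + 4·0.16 + 5·0.22
 = 0.17 + 0 + 0.18 + 0.1 + 0.36 + 0.64 + 1.1
 = 2.55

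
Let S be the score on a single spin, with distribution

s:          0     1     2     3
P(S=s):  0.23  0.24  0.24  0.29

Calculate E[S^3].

E[S^3] = Σ s^3·P(S=s)
 = 0·0.23 + 1·0.24 + 8·0.24 + 27·0.29
 = 0 + 0.24 + 1.92 + 7.83
 = 9.99

9.99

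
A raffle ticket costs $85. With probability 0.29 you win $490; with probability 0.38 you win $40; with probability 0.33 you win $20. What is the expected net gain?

78.9

E[payout] = 490·0.29 + 40·0.38 + 20·0.33
 = 142.1 + 15.2 + 6.6
 = 163.9
Net = 163.9 - 85 = 78.9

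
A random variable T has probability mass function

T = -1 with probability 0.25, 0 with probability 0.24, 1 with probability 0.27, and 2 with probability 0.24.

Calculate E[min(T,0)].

E[min(T,0)] = Σ min(t,0)·P(T=t)
 = (-1)·0.25 + 0·0.24 + 0·0.27 + 0·0.24
 = (-0.25) + 0 + 0 + 0
 = -0.25

-0.25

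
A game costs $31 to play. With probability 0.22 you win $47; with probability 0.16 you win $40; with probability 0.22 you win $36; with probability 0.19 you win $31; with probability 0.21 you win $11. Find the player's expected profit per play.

1.86

E[payout] = 47·0.22 + 40·0.16 + 36·0.22 + 31·0.19 + 11·0.21
 = 10.34 + 6.4 + 7.92 + 5.89 + 2.31
 = 32.86
Net = 32.86 - 31 = 1.86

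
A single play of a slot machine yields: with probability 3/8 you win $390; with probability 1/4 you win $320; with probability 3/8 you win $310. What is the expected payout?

342.5

E[payout] = 390·3/8 + 320·1/4 + 310·3/8
 = 585/4 + 80 + 465/4
 = 685/2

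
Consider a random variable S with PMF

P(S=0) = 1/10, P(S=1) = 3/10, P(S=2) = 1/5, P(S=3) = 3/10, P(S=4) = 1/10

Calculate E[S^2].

E[S^2] = Σ s^2·P(S=s)
 = 0·1/10 + 1·3/10 + 4·1/5 + 9·3/10 + 16·1/10
 = 0 + 3/10 + 4/5 + 27/10 + 8/5
 = 27/5

5.4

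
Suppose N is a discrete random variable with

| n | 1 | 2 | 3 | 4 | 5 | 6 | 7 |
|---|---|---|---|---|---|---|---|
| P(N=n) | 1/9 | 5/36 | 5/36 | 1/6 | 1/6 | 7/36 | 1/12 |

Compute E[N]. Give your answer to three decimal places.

E[N] = Σ n·P(N=n)
 = 1·1/9 + 2·5/36 + 3·5/36 + 4·1/6 + 5·1/6 + 6·7/36 + 7·1/12
 = 1/9 + 5/18 + 5/12 + 2/3 + 5/6 + 7/6 + 7/12
 = 73/18

4.056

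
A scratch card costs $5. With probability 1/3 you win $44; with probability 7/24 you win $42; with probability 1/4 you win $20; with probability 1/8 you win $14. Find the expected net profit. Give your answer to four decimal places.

28.6667

E[payout] = 44·1/3 + 42·7/24 + 20·1/4 + 14·1/8
 = 44/3 + 49/4 + 5 + 7/4
 = 101/3
Net = 101/3 - 5 = 86/3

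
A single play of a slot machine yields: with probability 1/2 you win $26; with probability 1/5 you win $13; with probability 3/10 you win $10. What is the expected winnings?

E[payout] = 26·1/2 + 13·1/5 + 10·3/10
 = 13 + 13/5 + 3
 = 93/5

18.6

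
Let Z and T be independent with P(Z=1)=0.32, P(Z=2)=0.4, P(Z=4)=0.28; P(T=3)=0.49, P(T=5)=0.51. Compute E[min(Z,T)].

2.1028

E[min(Z,T)] = Σ_z Σ_t min(z,t) · P(Z=z)P(T=t)
 = 1·0.1568 + 1·0.1632 + 2·0.196 + 2·0.204 + 3·0.1372 + 4·0.1428
 = 0.1568 + 0.1632 + 0.392 + 0.408 + 0.4116 + 0.5712
 = 2.1028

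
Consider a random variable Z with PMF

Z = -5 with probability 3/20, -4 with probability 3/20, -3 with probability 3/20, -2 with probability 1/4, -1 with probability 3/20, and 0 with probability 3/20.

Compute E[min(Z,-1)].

E[min(Z,-1)] = Σ min(z,-1)·P(Z=z)
 = (-5)·3/20 + (-4)·3/20 + (-3)·3/20 + (-2)·1/4 + (-1)·3/20 + (-1)·3/20
 = (-3/4) + (-3/5) + (-9/20) + (-1/2) + (-3/20) + (-3/20)
 = -13/5

-2.6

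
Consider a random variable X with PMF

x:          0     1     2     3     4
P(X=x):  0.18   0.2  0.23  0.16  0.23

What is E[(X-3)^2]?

2.88

E[(X-3)^2] = Σ (x-3)^2·P(X=x)
 = 9·0.18 + 4·0.2 + 1·0.23 + 0·0.16 + 1·0.23
 = 1.62 + 0.8 + 0.23 + 0 + 0.23
 = 2.88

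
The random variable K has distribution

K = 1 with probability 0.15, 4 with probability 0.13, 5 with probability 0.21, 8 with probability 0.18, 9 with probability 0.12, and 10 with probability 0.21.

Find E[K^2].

49.72

E[K^2] = Σ k^2·P(K=k)
 = 1·0.15 + 16·0.13 + 25·0.21 + 64·0.18 + 81·0.12 + 100·0.21
 = 0.15 + 2.08 + 5.25 + 11.52 + 9.72 + 21
 = 49.72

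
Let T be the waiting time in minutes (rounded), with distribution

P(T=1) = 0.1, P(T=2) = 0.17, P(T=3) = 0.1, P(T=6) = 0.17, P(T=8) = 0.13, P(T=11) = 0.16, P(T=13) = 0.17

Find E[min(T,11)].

E[min(T,11)] = Σ min(t,11)·P(T=t)
 = 1·0.1 + 2·0.17 + 3·0.1 + 6·0.17 + 8·0.13 + 11·0.16 + 11·0.17
 = 0.1 + 0.34 + 0.3 + 1.02 + 1.04 + 1.76 + 1.87
 = 6.43

6.43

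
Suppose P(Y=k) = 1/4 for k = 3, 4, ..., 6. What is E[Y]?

E[Y] = Σ y·P(Y=y)
 = 3·1/4 + 4·1/4 + 5·1/4 + 6·1/4
 = 3/4 + 1 + 5/4 + 3/2
 = 9/2

4.5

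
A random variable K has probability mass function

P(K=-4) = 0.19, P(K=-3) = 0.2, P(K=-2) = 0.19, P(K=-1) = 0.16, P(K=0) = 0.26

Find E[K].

-1.9

E[K] = Σ k·P(K=k)
 = (-4)·0.19 + (-3)·0.2 + (-2)·0.19 + (-1)·0.16 + 0·0.26
 = (-0.76) + (-0.6) + (-0.38) + (-0.16) + 0
 = -1.9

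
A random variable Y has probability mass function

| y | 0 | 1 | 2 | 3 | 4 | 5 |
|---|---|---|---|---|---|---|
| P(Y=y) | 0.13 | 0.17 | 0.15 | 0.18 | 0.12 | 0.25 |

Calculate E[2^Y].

E[2^Y] = Σ 2^y·P(Y=y)
 = 1·0.13 + 2·0.17 + 4·0.15 + 8·0.18 + 16·0.12 + 32·0.25
 = 0.13 + 0.34 + 0.6 + 1.44 + 1.92 + 8
 = 12.43

12.43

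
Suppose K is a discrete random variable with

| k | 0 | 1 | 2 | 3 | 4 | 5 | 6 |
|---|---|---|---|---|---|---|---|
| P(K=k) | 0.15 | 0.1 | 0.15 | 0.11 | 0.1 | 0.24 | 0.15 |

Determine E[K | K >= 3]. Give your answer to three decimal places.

4.717

P(K >= 3) = 0.11 + 0.1 + 0.24 + 0.15 = 0.6.
E[K | K >= 3] = [3·0.11 + 4·0.1 + 5·0.24 + 6·0.15] / 0.6
 = 2.83 / 0.6
 = 283/60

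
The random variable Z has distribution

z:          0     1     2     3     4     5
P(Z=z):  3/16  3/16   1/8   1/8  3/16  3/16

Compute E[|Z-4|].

E[|Z-4|] = Σ |z-4|·P(Z=z)
 = 4·3/16 + 3·3/16 + 2·1/8 + 1·1/8 + 0·3/16 + 1·3/16
 = 3/4 + 9/16 + 1/4 + 1/8 + 0 + 3/16
 = 15/8

1.875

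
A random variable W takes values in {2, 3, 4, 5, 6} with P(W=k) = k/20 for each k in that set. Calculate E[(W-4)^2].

E[(W-4)^2] = Σ (w-4)^2·P(W=w)
 = 4·1/10 + 1·3/20 + 0·1/5 + 1·1/4 + 4·3/10
 = 2/5 + 3/20 + 0 + 1/4 + 6/5
 = 2

2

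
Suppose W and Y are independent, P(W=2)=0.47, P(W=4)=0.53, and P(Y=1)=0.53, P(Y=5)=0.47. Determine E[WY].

8.8128

E[WY] = Σ_w Σ_y wy · P(W=w)P(Y=y)
 = 2·0.2491 + 10·0.2209 + 4·0.2809 + 20·0.2491
 = 0.4982 + 2.209 + 1.1236 + 4.982
 = 8.8128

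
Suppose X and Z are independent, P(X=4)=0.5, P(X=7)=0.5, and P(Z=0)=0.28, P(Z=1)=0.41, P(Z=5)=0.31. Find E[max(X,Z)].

5.655

E[max(X,Z)] = Σ_x Σ_z max(x,z) · P(X=x)P(Z=z)
 = 4·0.14 + 4·0.205 + 5·0.155 + 7·0.14 + 7·0.205 + 7·0.155
 = 0.56 + 0.82 + 0.775 + 0.98 + 1.435 + 1.085
 = 5.655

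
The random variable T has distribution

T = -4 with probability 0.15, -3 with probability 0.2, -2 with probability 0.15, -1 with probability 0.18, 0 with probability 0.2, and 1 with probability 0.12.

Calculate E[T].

E[T] = Σ t·P(T=t)
 = (-4)·0.15 + (-3)·0.2 + (-2)·0.15 + (-1)·0.18 + 0·0.2 + 1·0.12
 = (-0.6) + (-0.6) + (-0.3) + (-0.18) + 0 + 0.12
 = -1.56

-1.56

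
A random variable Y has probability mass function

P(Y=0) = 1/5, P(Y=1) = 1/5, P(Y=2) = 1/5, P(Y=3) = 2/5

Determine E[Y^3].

E[Y^3] = Σ y^3·P(Y=y)
 = 0·1/5 + 1·1/5 + 8·1/5 + 27·2/5
 = 0 + 1/5 + 8/5 + 54/5
 = 63/5

12.6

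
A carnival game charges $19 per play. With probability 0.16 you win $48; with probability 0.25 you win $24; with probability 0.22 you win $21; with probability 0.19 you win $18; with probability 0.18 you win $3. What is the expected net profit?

E[payout] = 48·0.16 + 24·0.25 + 21·0.22 + 18·0.19 + 3·0.18
 = 7.68 + 6 + 4.62 + 3.42 + 0.54
 = 22.26
Net = 22.26 - 19 = 3.26

3.26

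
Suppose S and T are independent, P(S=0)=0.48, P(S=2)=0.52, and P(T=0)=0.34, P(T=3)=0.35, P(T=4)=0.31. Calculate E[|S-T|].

1.9572

E[|S-T|] = Σ_s Σ_t |s-t| · P(S=s)P(T=t)
 = 0·0.1632 + 3·0.168 + 4·0.1488 + 2·0.1768 + 1·0.182 + 2·0.1612
 = 0 + 0.504 + 0.5952 + 0.3536 + 0.182 + 0.3224
 = 1.9572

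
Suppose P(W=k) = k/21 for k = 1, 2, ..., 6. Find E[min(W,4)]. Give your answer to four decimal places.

E[min(W,4)] = Σ min(w,4)·P(W=w)
 = 1·1/21 + 2·2/21 + 3·1/7 + 4·4/21 + 4·5/21 + 4·2/7
 = 1/21 + 4/21 + 3/7 + 16/21 + 20/21 + 8/7
 = 74/21

3.5238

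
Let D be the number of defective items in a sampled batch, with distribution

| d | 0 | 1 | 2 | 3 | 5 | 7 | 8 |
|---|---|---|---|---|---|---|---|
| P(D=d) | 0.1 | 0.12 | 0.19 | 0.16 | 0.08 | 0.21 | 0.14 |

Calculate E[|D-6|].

3.01

E[|D-6|] = Σ |d-6|·P(D=d)
 = 6·0.1 + 5·0.12 + 4·0.19 + 3·0.16 + 1·0.08 + 1·0.21 + 2·0.14
 = 0.6 + 0.6 + 0.76 + 0.48 + 0.08 + 0.21 + 0.28
 = 3.01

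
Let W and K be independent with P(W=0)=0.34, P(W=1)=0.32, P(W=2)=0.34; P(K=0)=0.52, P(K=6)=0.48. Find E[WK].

E[WK] = Σ_w Σ_k wk · P(W=w)P(K=k)
 = 0·0.1768 + 0·0.1632 + 0·0.1664 + 6·0.1536 + 0·0.1768 + 12·0.1632
 = 0 + 0 + 0 + 0.9216 + 0 + 1.9584
 = 2.88

2.88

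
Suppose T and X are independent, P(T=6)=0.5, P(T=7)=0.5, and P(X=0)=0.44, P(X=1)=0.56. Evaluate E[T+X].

7.06

E[T+X] = Σ_t Σ_x (t+x) · P(T=t)P(X=x)
 = 6·0.22 + 7·0.28 + 7·0.22 + 8·0.28
 = 1.32 + 1.96 + 1.54 + 2.24
 = 7.06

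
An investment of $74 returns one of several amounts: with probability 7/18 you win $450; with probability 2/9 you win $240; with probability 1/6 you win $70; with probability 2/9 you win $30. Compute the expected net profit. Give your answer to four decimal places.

172.6667

E[payout] = 450·7/18 + 240·2/9 + 70·1/6 + 30·2/9
 = 175 + 160/3 + 35/3 + 20/3
 = 740/3
Net = 740/3 - 74 = 518/3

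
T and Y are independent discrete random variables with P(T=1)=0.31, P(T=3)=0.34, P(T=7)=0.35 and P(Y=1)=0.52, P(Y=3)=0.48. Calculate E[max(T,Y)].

E[max(T,Y)] = Σ_t Σ_y max(t,y) · P(T=t)P(Y=y)
 = 1·0.1612 + 3·0.1488 + 3·0.1768 + 3·0.1632 + 7·0.182 + 7·0.168
 = 0.1612 + 0.4464 + 0.5304 + 0.4896 + 1.274 + 1.176
 = 4.0776

4.0776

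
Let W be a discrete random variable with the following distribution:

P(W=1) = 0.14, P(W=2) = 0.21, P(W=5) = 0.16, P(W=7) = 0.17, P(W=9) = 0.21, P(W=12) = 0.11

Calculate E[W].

E[W] = Σ w·P(W=w)
 = 1·0.14 + 2·0.21 + 5·0.16 + 7·0.17 + 9·0.21 + 12·0.11
 = 0.14 + 0.42 + 0.8 + 1.19 + 1.89 + 1.32
 = 5.76

5.76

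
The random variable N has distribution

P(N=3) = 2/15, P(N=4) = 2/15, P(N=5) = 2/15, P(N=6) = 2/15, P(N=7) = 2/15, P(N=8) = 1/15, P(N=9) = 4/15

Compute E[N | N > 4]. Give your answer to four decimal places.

7.2727

P(N > 4) = 2/15 + 2/15 + 2/15 + 1/15 + 4/15 = 11/15.
E[N | N > 4] = [5·2/15 + 6·2/15 + 7·2/15 + 8·1/15 + 9·4/15] / (11/15)
 = 16/3 / (11/15)
 = 80/11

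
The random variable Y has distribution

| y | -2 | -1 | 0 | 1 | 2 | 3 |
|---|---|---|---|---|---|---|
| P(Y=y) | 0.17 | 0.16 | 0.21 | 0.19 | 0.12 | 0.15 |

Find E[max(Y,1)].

1.42

E[max(Y,1)] = Σ max(y,1)·P(Y=y)
 = 1·0.17 + 1·0.16 + 1·0.21 + 1·0.19 + 2·0.12 + 3·0.15
 = 0.17 + 0.16 + 0.21 + 0.19 + 0.24 + 0.45
 = 1.42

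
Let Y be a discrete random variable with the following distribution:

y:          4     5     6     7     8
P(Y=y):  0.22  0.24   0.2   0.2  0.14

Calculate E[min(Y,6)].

5.32

E[min(Y,6)] = Σ min(y,6)·P(Y=y)
 = 4·0.22 + 5·0.24 + 6·0.2 + 6·0.2 + 6·0.14
 = 0.88 + 1.2 + 1.2 + 1.2 + 0.84
 = 5.32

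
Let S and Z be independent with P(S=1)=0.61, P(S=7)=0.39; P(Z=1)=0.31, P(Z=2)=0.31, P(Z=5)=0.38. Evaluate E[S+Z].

E[S+Z] = Σ_s Σ_z (s+z) · P(S=s)P(Z=z)
 = 2·0.1891 + 3·0.1891 + 6·0.2318 + 8·0.1209 + 9·0.1209 + 12·0.1482
 = 0.3782 + 0.5673 + 1.3908 + 0.9672 + 1.0881 + 1.7784
 = 6.17

6.17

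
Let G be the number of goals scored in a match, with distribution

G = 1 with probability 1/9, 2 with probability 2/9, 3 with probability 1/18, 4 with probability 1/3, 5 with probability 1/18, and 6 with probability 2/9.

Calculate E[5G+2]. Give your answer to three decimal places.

E[5G+2] = Σ (5g+2)·P(G=g)
 = 7·1/9 + 12·2/9 + 17·1/18 + 22·1/3 + 27·1/18 + 32·2/9
 = 7/9 + 8/3 + 17/18 + 22/3 + 3/2 + 64/9
 = 61/3

20.333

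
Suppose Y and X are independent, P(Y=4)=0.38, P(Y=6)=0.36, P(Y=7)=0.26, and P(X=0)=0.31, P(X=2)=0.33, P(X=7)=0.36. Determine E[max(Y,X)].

E[max(Y,X)] = Σ_y Σ_x max(y,x) · P(Y=y)P(X=x)
 = 4·0.1178 + 4·0.1254 + 7·0.1368 + 6·0.1116 + 6·0.1188 + 7·0.1296 + 7·0.0806 + 7·0.0858 + 7·0.0936
 = 0.4712 + 0.5016 + 0.9576 + 0.6696 + 0.7128 + 0.9072 + 0.5642 + 0.6006 + 0.6552
 = 6.04

6.04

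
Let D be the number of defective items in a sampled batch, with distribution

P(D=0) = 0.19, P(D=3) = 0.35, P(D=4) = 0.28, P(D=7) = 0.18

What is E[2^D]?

E[2^D] = Σ 2^d·P(D=d)
 = 1·0.19 + 8·0.35 + 16·0.28 + 128·0.18
 = 0.19 + 2.8 + 4.48 + 23.04
 = 30.51

30.51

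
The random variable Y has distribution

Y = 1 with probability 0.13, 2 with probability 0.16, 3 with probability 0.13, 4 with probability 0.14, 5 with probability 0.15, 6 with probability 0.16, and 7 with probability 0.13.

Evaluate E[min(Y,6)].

E[min(Y,6)] = Σ min(y,6)·P(Y=y)
 = 1·0.13 + 2·0.16 + 3·0.13 + 4·0.14 + 5·0.15 + 6·0.16 + 6·0.13
 = 0.13 + 0.32 + 0.39 + 0.56 + 0.75 + 0.96 + 0.78
 = 3.89

3.89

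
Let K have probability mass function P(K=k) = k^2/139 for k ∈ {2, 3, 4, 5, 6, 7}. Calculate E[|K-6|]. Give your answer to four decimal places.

E[|K-6|] = Σ |k-6|·P(K=k)
 = 4·4/139 + 3·9/139 + 2·16/139 + 1·25/139 + 0·36/139 + 1·49/139
 = 16/139 + 27/139 + 32/139 + 25/139 + 0 + 49/139
 = 149/139

1.0719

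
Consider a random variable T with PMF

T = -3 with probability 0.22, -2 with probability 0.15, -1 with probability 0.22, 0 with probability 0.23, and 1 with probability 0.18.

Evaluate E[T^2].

2.98

E[T^2] = Σ t^2·P(T=t)
 = 9·0.22 + 4·0.15 + 1·0.22 + 0·0.23 + 1·0.18
 = 1.98 + 0.6 + 0.22 + 0 + 0.18
 = 2.98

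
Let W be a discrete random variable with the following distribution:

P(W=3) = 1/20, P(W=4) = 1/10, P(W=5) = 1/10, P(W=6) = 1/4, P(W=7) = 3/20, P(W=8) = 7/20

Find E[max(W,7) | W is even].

P(W is even) = 1/10 + 1/4 + 7/20 = 7/10.
E[max(W,7) | W is even] = [7·1/10 + 7·1/4 + 8·7/20] / (7/10)
 = 21/4 / (7/10)
 = 15/2

7.5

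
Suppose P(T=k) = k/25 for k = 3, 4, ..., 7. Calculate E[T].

E[T] = Σ t·P(T=t)
 = 3·3/25 + 4·4/25 + 5·1/5 + 6·6/25 + 7·7/25
 = 9/25 + 16/25 + 1 + 36/25 + 49/25
 = 27/5

5.4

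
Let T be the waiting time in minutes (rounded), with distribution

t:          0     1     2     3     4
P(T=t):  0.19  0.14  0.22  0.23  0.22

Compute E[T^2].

E[T^2] = Σ t^2·P(T=t)
 = 0·0.19 + 1·0.14 + 4·0.22 + 9·0.23 + 16·0.22
 = 0 + 0.14 + 0.88 + 2.07 + 3.52
 = 6.61

6.61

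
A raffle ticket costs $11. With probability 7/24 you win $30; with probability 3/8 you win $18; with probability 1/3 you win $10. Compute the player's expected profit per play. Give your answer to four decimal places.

7.8333

E[payout] = 30·7/24 + 18·3/8 + 10·1/3
 = 35/4 + 27/4 + 10/3
 = 113/6
Net = 113/6 - 11 = 47/6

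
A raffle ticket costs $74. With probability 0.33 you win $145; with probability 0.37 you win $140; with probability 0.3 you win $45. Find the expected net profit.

E[payout] = 145·0.33 + 140·0.37 + 45·0.3
 = 47.85 + 51.8 + 13.5
 = 113.15
Net = 113.15 - 74 = 39.15

39.15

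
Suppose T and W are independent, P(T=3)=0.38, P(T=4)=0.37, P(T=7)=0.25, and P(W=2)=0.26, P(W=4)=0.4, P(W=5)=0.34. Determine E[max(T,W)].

4.9062

E[max(T,W)] = Σ_t Σ_w max(t,w) · P(T=t)P(W=w)
 = 3·0.0988 + 4·0.152 + 5·0.1292 + 4·0.0962 + 4·0.148 + 5·0.1258 + 7·0.065 + 7·0.1 + 7·0.085
 = 0.2964 + 0.608 + 0.646 + 0.3848 + 0.592 + 0.629 + 0.455 + 0.7 + 0.595
 = 4.9062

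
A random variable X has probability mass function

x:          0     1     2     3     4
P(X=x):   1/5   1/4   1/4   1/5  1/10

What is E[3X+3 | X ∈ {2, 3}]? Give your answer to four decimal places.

P(X ∈ {2, 3}) = 1/4 + 1/5 = 9/20.
E[3X+3 | X ∈ {2, 3}] = [9·1/4 + 12·1/5] / (9/20)
 = 93/20 / (9/20)
 = 31/3

10.3333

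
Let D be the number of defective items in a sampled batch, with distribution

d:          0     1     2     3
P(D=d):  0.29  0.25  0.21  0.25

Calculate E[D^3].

8.68

E[D^3] = Σ d^3·P(D=d)
 = 0·0.29 + 1·0.25 + 8·0.21 + 27·0.25
 = 0 + 0.25 + 1.68 + 6.75
 = 8.68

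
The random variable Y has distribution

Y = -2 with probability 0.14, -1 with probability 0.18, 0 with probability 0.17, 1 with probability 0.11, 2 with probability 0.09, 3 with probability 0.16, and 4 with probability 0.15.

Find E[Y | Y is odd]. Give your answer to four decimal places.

P(Y is odd) = 0.18 + 0.11 + 0.16 = 0.45.
E[Y | Y is odd] = [(-1)·0.18 + 1·0.11 + 3·0.16] / 0.45
 = 0.41 / 0.45
 = 41/45

0.9111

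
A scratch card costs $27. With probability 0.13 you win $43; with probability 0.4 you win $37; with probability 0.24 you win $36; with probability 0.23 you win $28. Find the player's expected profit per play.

E[payout] = 43·0.13 + 37·0.4 + 36·0.24 + 28·0.23
 = 5.59 + 14.8 + 8.64 + 6.44
 = 35.47
Net = 35.47 - 27 = 8.47

8.47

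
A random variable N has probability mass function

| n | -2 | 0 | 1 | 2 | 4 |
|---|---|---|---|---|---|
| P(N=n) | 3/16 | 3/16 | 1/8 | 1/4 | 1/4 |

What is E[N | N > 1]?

P(N > 1) = 1/4 + 1/4 = 1/2.
E[N | N > 1] = [2·1/4 + 4·1/4] / (1/2)
 = 3/2 / (1/2)
 = 3

3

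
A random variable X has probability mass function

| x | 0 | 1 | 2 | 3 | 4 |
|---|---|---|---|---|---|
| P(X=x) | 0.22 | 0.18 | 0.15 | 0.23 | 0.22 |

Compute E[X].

2.05

E[X] = Σ x·P(X=x)
 = 0·0.22 + 1·0.18 + 2·0.15 + 3·0.23 + 4·0.22
 = 0 + 0.18 + 0.3 + 0.69 + 0.88
 = 2.05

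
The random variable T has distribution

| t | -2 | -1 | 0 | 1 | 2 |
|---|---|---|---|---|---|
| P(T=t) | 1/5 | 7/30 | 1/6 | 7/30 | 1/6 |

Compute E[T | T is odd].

0

P(T is odd) = 7/30 + 7/30 = 7/15.
E[T | T is odd] = [(-1)·7/30 + 1·7/30] / (7/15)
 = 0 / (7/15)
 = 0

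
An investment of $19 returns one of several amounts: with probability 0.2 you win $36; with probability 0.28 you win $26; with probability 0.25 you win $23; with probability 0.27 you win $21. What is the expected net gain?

6.9

E[payout] = 36·0.2 + 26·0.28 + 23·0.25 + 21·0.27
 = 7.2 + 7.28 + 5.75 + 5.67
 = 25.9
Net = 25.9 - 19 = 6.9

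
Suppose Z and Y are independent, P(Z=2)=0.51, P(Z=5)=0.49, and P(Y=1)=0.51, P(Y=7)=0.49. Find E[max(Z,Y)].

5.1997

E[max(Z,Y)] = Σ_z Σ_y max(z,y) · P(Z=z)P(Y=y)
 = 2·0.2601 + 7·0.2499 + 5·0.2499 + 7·0.2401
 = 0.5202 + 1.7493 + 1.2495 + 1.6807
 = 5.1997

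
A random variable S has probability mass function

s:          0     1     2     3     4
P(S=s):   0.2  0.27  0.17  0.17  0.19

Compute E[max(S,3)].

3.19

E[max(S,3)] = Σ max(s,3)·P(S=s)
 = 3·0.2 + 3·0.27 + 3·0.17 + 3·0.17 + 4·0.19
 = 0.6 + 0.81 + 0.51 + 0.51 + 0.76
 = 3.19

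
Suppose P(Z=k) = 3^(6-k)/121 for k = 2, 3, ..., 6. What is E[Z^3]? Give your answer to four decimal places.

E[Z^3] = Σ z^3·P(Z=z)
 = 8·81/121 + 27·27/121 + 64·9/121 + 125·3/121 + 216·1/121
 = 648/121 + 729/121 + 576/121 + 375/121 + 216/121
 = 2544/121

21.0248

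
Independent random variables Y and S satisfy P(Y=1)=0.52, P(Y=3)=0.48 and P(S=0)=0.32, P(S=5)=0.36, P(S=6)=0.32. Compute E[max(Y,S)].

E[max(Y,S)] = Σ_y Σ_s max(y,s) · P(Y=y)P(S=s)
 = 1·0.1664 + 5·0.1872 + 6·0.1664 + 3·0.1536 + 5·0.1728 + 6·0.1536
 = 0.1664 + 0.936 + 0.9984 + 0.4608 + 0.864 + 0.9216
 = 4.3472

4.3472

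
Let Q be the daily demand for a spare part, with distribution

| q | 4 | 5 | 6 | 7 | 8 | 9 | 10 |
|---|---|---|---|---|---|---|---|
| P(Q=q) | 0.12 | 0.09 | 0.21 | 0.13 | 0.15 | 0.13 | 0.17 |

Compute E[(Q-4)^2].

13.87

E[(Q-4)^2] = Σ (q-4)^2·P(Q=q)
 = 0·0.12 + 1·0.09 + 4·0.21 + 9·0.13 + 16·0.15 + 25·0.13 + 36·0.17
 = 0 + 0.09 + 0.84 + 1.17 + 2.4 + 3.25 + 6.12
 = 13.87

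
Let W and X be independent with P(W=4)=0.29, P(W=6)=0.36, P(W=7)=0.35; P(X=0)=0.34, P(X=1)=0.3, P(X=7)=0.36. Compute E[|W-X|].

E[|W-X|] = Σ_w Σ_x |w-x| · P(W=w)P(X=x)
 = 4·0.0986 + 3·0.087 + 3·0.1044 + 6·0.1224 + 5·0.108 + 1·0.1296 + 7·0.119 + 6·0.105 + 0·0.126
 = 0.3944 + 0.261 + 0.3132 + 0.7344 + 0.54 + 0.1296 + 0.833 + 0.63 + 0
 = 3.8356

3.8356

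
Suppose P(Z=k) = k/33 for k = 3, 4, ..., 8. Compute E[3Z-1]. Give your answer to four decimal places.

E[3Z-1] = Σ (3z-1)·P(Z=z)
 = 8·1/11 + 11·4/33 + 14·5/33 + 17·2/11 + 20·7/33 + 23·8/33
 = 8/11 + 4/3 + 70/33 + 34/11 + 140/33 + 184/33
 = 188/11

17.0909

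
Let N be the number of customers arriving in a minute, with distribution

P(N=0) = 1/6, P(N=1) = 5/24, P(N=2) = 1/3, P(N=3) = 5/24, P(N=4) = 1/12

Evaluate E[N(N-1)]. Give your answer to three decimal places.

2.917

E[N(N-1)] = Σ n(n-1)·P(N=n)
 = 0·1/6 + 0·5/24 + 2·1/3 + 6·5/24 + 12·1/12
 = 0 + 0 + 2/3 + 5/4 + 1
 = 35/12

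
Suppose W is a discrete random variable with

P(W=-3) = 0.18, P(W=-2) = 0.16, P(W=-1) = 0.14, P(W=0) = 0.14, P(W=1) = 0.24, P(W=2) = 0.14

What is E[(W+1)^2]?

3.24

E[(W+1)^2] = Σ (w+1)^2·P(W=w)
 = 4·0.18 + 1·0.16 + 0·0.14 + 1·0.14 + 4·0.24 + 9·0.14
 = 0.72 + 0.16 + 0 + 0.14 + 0.96 + 1.26
 = 3.24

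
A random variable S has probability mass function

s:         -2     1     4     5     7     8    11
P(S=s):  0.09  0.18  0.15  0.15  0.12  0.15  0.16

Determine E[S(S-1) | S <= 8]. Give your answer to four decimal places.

P(S <= 8) = 0.09 + 0.18 + 0.15 + 0.15 + 0.12 + 0.15 = 0.84.
E[S(S-1) | S <= 8] = [6·0.09 + 0·0.18 + 12·0.15 + 20·0.15 + 42·0.12 + 56·0.15] / 0.84
 = 18.78 / 0.84
 = 313/14

22.3571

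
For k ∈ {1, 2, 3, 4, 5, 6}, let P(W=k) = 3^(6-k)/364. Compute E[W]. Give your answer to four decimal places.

E[W] = Σ w·P(W=w)
 = 1·243/364 + 2·81/364 + 3·27/364 + 4·9/364 + 5·3/364 + 6·1/364
 = 243/364 + 81/182 + 81/364 + 9/91 + 15/364 + 3/182
 = 543/364

1.4918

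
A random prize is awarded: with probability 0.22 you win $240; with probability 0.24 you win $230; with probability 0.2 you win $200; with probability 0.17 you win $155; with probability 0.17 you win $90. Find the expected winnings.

E[payout] = 240·0.22 + 230·0.24 + 200·0.2 + 155·0.17 + 90·0.17
 = 52.8 + 55.2 + 40 + 26.35 + 15.3
 = 189.65

189.65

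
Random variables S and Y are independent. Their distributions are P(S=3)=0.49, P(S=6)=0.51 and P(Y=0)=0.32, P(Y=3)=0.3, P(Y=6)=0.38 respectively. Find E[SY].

E[SY] = Σ_s Σ_y sy · P(S=s)P(Y=y)
 = 0·0.1568 + 9·0.147 + 18·0.1862 + 0·0.1632 + 18·0.153 + 36·0.1938
 = 0 + 1.323 + 3.3516 + 0 + 2.754 + 6.9768
 = 14.4054

14.4054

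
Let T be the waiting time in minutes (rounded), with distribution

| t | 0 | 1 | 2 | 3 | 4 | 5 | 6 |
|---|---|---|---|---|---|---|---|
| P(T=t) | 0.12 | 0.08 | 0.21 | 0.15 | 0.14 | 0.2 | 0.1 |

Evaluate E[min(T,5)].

E[min(T,5)] = Σ min(t,5)·P(T=t)
 = 0·0.12 + 1·0.08 + 2·0.21 + 3·0.15 + 4·0.14 + 5·0.2 + 5·0.1
 = 0 + 0.08 + 0.42 + 0.45 + 0.56 + 1 + 0.5
 = 3.01

3.01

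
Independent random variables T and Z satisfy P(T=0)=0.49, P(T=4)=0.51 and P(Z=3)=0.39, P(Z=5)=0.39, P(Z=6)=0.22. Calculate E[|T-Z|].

2.7978

E[|T-Z|] = Σ_t Σ_z |t-z| · P(T=t)P(Z=z)
 = 3·0.1911 + 5·0.1911 + 6·0.1078 + 1·0.1989 + 1·0.1989 + 2·0.1122
 = 0.5733 + 0.9555 + 0.6468 + 0.1989 + 0.1989 + 0.2244
 = 2.7978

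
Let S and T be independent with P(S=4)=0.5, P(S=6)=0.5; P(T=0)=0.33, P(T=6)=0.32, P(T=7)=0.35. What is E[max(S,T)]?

6.02

E[max(S,T)] = Σ_s Σ_t max(s,t) · P(S=s)P(T=t)
 = 4·0.165 + 6·0.16 + 7·0.175 + 6·0.165 + 6·0.16 + 7·0.175
 = 0.66 + 0.96 + 1.225 + 0.99 + 0.96 + 1.225
 = 6.02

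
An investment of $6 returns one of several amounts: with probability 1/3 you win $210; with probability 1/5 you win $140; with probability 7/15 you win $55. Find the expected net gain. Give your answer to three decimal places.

117.667

E[payout] = 210·1/3 + 140·1/5 + 55·7/15
 = 70 + 28 + 77/3
 = 371/3
Net = 371/3 - 6 = 353/3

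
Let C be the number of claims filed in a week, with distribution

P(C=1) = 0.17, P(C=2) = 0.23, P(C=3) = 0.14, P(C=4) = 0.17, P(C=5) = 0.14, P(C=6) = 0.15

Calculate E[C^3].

66.57

E[C^3] = Σ c^3·P(C=c)
 = 1·0.17 + 8·0.23 + 27·0.14 + 64·0.17 + 125·0.14 + 216·0.15
 = 0.17 + 1.84 + 3.78 + 10.88 + 17.5 + 32.4
 = 66.57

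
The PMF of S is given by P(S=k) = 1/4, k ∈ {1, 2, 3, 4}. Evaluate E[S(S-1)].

5

E[S(S-1)] = Σ s(s-1)·P(S=s)
 = 0·1/4 + 2·1/4 + 6·1/4 + 12·1/4
 = 0 + 1/2 + 3/2 + 3
 = 5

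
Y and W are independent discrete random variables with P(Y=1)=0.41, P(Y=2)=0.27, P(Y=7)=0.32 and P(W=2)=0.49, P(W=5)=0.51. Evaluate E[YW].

E[YW] = Σ_y Σ_w yw · P(Y=y)P(W=w)
 = 2·0.2009 + 5·0.2091 + 4·0.1323 + 10·0.1377 + 14·0.1568 + 35·0.1632
 = 0.4018 + 1.0455 + 0.5292 + 1.377 + 2.1952 + 5.712
 = 11.2607

11.2607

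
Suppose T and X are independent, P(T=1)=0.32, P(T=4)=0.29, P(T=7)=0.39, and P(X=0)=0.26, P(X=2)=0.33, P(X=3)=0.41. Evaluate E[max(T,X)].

4.578

E[max(T,X)] = Σ_t Σ_x max(t,x) · P(T=t)P(X=x)
 = 1·0.0832 + 2·0.1056 + 3·0.1312 + 4·0.0754 + 4·0.0957 + 4·0.1189 + 7·0.1014 + 7·0.1287 + 7·0.1599
 = 0.0832 + 0.2112 + 0.3936 + 0.3016 + 0.3828 + 0.4756 + 0.7098 + 0.9009 + 1.1193
 = 4.578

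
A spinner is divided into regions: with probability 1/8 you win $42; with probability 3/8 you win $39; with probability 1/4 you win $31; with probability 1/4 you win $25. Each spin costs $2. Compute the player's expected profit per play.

E[payout] = 42·1/8 + 39·3/8 + 31·1/4 + 25·1/4
 = 21/4 + 117/8 + 31/4 + 25/4
 = 271/8
Net = 271/8 - 2 = 255/8

31.875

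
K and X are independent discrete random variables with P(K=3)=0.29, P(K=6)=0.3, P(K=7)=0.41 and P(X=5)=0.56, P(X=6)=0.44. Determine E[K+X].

E[K+X] = Σ_k Σ_x (k+x) · P(K=k)P(X=x)
 = 8·0.1624 + 9·0.1276 + 11·0.168 + 12·0.132 + 12·0.2296 + 13·0.1804
 = 1.2992 + 1.1484 + 1.848 + 1.584 + 2.7552 + 2.3452
 = 10.98

10.98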